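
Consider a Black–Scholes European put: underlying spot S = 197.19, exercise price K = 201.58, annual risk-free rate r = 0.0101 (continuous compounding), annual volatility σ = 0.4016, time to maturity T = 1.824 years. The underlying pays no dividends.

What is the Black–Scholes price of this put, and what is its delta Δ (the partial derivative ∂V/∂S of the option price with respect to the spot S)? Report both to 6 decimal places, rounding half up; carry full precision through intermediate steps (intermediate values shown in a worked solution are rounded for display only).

price = 42.582638
Δ = -0.395674

σ√T = 0.4016·√1.824 = 0.542383
d₁ = (ln(S/K) + (r+σ²/2)T) / (σ√T) = (ln(197.19/201.58) + (0.0101+0.4016²/2)·1.824) / 0.542383 = (-0.022019 + 0.165512) / 0.542383 = 0.264561
d₂ = d₁ − σ√T = 0.264561 − 0.542383 = -0.277822
e^{−rT} = e^{−0.0101·1.824} = 0.981746
N(−d₁) = 0.395674,  N(−d₂) = 0.609425
Put price V = K·e^{−rT}·N(−d₂) − S·N(−d₁) = 120.605548 − 78.022910 = 42.582638
Δ = −N(−d₁) = -0.395674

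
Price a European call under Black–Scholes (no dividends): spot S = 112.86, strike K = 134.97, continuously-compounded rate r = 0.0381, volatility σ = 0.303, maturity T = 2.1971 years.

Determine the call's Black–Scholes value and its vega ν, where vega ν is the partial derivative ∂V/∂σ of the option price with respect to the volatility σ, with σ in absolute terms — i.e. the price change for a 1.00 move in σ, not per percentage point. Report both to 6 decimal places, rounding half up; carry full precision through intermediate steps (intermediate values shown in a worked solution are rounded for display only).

price = 15.881427
ν = 66.732979

σ√T = 0.303·√2.1971 = 0.449125
d₁ = (ln(S/K) + (r+σ²/2)T) / (σ√T) = (ln(112.86/134.97) + (0.0381+0.303²/2)·2.1971) / 0.449125 = (-0.178904 + 0.184566) / 0.449125 = 0.012606
d₂ = d₁ − σ√T = 0.012606 − 0.449125 = -0.436519
e^{−rT} = e^{−0.0381·2.1971} = 0.919698
N(d₁) = 0.505029,  N(d₂) = 0.331230
Call price V = S·N(d₁) − K·e^{−rT}·N(d₂) = 56.997585 − 41.116158 = 15.881427
φ(d₁) = (1/√(2π))·e^{−d₁²/2} = 0.398911
ν = S·φ(d₁)·√T = 66.732979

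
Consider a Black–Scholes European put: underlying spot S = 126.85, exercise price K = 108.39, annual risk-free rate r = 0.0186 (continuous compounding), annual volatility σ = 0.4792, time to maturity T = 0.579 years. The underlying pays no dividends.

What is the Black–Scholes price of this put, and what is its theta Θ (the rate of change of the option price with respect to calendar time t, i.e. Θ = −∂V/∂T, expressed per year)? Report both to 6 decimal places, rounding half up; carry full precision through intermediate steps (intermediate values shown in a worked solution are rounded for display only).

σ√T = 0.4792·√0.579 = 0.364633
d₁ = (ln(S/K) + (r+σ²/2)T) / (σ√T) = (ln(126.85/108.39) + (0.0186+0.4792²/2)·0.579) / 0.364633 = (0.157269 + 0.077248) / 0.364633 = 0.643160
d₂ = d₁ − σ√T = 0.643160 − 0.364633 = 0.278527
e^{−rT} = e^{−0.0186·0.579} = 0.989288
N(−d₁) = 0.260060,  N(−d₂) = 0.390304
Put price V = K·e^{−rT}·N(−d₂) − S·N(−d₁) = 41.851882 − 32.988621 = 8.863262
φ(d₁) = (1/√(2π))·e^{−d₁²/2} = 0.324404
Θ = −S·φ(d₁)·σ/(2√T) + r·K·e^{−rT}·N(−d₂) = −12.957583 + 0.778445 = -12.179138

price = 8.863262
Θ = -12.179138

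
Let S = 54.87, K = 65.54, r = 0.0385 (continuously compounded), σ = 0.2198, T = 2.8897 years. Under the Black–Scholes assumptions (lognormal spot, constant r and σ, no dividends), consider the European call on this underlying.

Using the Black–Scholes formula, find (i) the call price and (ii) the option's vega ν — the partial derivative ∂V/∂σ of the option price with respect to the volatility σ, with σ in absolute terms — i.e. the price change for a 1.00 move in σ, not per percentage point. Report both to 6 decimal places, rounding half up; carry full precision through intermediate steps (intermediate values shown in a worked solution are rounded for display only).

price = 6.657281
ν = 37.209498

σ√T = 0.2198·√2.8897 = 0.373641
d₁ = (ln(S/K) + (r+σ²/2)T) / (σ√T) = (ln(54.87/65.54) + (0.0385+0.2198²/2)·2.8897) / 0.373641 = (-0.177694 + 0.181057) / 0.373641 = 0.009001
d₂ = d₁ − σ√T = 0.009001 − 0.373641 = -0.364639
e^{−rT} = e^{−0.0385·2.8897} = 0.894712
N(d₁) = 0.503591,  N(d₂) = 0.357690
Call price V = S·N(d₁) − K·e^{−rT}·N(d₂) = 27.632033 − 20.974752 = 6.657281
φ(d₁) = (1/√(2π))·e^{−d₁²/2} = 0.398926
ν = S·φ(d₁)·√T = 37.209498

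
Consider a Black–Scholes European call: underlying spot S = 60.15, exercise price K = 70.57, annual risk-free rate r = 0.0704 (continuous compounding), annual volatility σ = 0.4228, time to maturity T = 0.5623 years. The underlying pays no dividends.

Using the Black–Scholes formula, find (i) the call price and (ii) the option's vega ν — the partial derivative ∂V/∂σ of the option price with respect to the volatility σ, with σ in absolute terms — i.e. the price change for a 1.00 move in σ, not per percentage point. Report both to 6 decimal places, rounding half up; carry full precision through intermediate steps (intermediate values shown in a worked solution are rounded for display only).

price = 4.785963
ν = 17.561781

σ√T = 0.4228·√0.5623 = 0.317044
d₁ = (ln(S/K) + (r+σ²/2)T) / (σ√T) = (ln(60.15/70.57) + (0.0704+0.4228²/2)·0.5623) / 0.317044 = (-0.159764 + 0.089844) / 0.317044 = -0.220536
d₂ = d₁ − σ√T = -0.220536 − 0.317044 = -0.537579
e^{−rT} = e^{−0.0704·0.5623} = 0.961187
N(d₁) = 0.412727,  N(d₂) = 0.295434
Call price V = S·N(d₁) − K·e^{−rT}·N(d₂) = 24.825528 − 20.039565 = 4.785963
φ(d₁) = (1/√(2π))·e^{−d₁²/2} = 0.389358
ν = S·φ(d₁)·√T = 17.561781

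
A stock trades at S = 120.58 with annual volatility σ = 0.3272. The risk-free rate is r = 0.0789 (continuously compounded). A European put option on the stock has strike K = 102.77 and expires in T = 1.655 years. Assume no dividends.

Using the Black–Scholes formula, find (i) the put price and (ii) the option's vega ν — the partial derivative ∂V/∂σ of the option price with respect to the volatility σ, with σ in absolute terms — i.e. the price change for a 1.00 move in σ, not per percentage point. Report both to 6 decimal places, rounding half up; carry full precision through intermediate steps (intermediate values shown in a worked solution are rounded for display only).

σ√T = 0.3272·√1.655 = 0.420932
d₁ = (ln(S/K) + (r+σ²/2)T) / (σ√T) = (ln(120.58/102.77) + (0.0789+0.3272²/2)·1.655) / 0.420932 = (0.159820 + 0.219172) / 0.420932 = 0.900362
d₂ = d₁ − σ√T = 0.900362 − 0.420932 = 0.479430
e^{−rT} = e^{−0.0789·1.655} = 0.877587
N(−d₁) = 0.183964,  N(−d₂) = 0.315817
Put price V = K·e^{−rT}·N(−d₂) − S·N(−d₁) = 28.483361 − 22.182358 = 6.301003
φ(d₁) = (1/√(2π))·e^{−d₁²/2} = 0.265999
ν = S·φ(d₁)·√T = 41.262313

price = 6.301003
ν = 41.262313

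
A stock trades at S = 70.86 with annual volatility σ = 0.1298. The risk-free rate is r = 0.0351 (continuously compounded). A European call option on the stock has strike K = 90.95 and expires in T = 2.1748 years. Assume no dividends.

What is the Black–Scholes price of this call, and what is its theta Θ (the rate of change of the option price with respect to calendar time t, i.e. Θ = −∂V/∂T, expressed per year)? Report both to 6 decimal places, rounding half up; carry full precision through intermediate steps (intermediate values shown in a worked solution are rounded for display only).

σ√T = 0.1298·√2.1748 = 0.191419
d₁ = (ln(S/K) + (r+σ²/2)T) / (σ√T) = (ln(70.86/90.95) + (0.0351+0.1298²/2)·2.1748) / 0.191419 = (-0.249604 + 0.094656) / 0.191419 = -0.809470
d₂ = d₁ − σ√T = -0.809470 − 0.191419 = -1.000889
e^{−rT} = e^{−0.0351·2.1748} = 0.926505
N(d₁) = 0.209122,  N(d₂) = 0.158440
Call price V = S·N(d₁) − K·e^{−rT}·N(d₂) = 14.818407 − 13.351069 = 1.467338
φ(d₁) = (1/√(2π))·e^{−d₁²/2} = 0.287492
Θ = −S·φ(d₁)·σ/(2√T) − r·K·e^{−rT}·N(d₂) = −0.896525 − 0.468623 = -1.365147

price = 1.467338
Θ = -1.365147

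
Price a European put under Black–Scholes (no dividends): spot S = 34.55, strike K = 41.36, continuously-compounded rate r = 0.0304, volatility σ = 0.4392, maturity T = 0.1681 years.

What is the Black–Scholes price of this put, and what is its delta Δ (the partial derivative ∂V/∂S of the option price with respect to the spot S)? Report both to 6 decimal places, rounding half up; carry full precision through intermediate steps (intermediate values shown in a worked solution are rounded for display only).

price = 7.195617
Δ = -0.810751

σ√T = 0.4392·√0.1681 = 0.180072
d₁ = (ln(S/K) + (r+σ²/2)T) / (σ√T) = (ln(34.55/41.36) + (0.0304+0.4392²/2)·0.1681) / 0.180072 = (-0.179907 + 0.021323) / 0.180072 = -0.880667
d₂ = d₁ − σ√T = -0.880667 − 0.180072 = -1.060739
e^{−rT} = e^{−0.0304·0.1681} = 0.994903
N(−d₁) = 0.810751,  N(−d₂) = 0.855596
Put price V = K·e^{−rT}·N(−d₂) − S·N(−d₁) = 35.207063 − 28.011446 = 7.195617
Δ = −N(−d₁) = -0.810751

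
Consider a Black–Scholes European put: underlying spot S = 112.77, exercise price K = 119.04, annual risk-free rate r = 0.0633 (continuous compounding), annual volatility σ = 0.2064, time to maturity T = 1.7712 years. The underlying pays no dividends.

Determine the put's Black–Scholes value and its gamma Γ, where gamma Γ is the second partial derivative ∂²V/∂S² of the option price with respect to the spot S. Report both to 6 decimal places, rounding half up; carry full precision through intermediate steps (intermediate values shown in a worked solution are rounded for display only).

price = 9.058577
Γ = 0.012120

σ√T = 0.2064·√1.7712 = 0.274690
d₁ = (ln(S/K) + (r+σ²/2)T) / (σ√T) = (ln(112.77/119.04) + (0.0633+0.2064²/2)·1.7712) / 0.274690 = (-0.054109 + 0.149844) / 0.274690 = 0.348520
d₂ = d₁ − σ√T = 0.348520 − 0.274690 = 0.073830
e^{−rT} = e^{−0.0633·1.7712} = 0.893940
N(−d₁) = 0.363725,  N(−d₂) = 0.470573
Put price V = K·e^{−rT}·N(−d₂) − S·N(−d₁) = 50.075821 − 41.017244 = 9.058577
φ(d₁) = (1/√(2π))·e^{−d₁²/2} = 0.375434
Γ = φ(d₁) / (S·σ·√T) = 0.012120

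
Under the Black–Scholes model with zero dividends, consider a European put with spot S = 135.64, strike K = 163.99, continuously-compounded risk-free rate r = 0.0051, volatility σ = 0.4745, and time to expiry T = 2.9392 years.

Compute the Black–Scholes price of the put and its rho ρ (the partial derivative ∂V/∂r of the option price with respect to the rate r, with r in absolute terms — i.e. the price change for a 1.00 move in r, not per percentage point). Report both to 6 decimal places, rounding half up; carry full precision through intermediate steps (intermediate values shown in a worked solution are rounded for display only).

σ√T = 0.4745·√2.9392 = 0.813487
d₁ = (ln(S/K) + (r+σ²/2)T) / (σ√T) = (ln(135.64/163.99) + (0.0051+0.4745²/2)·2.9392) / 0.813487 = (-0.189801 + 0.345871) / 0.813487 = 0.191853
d₂ = d₁ − σ√T = 0.191853 − 0.813487 = -0.621635
e^{−rT} = e^{−0.0051·2.9392} = 0.985122
N(−d₁) = 0.423929,  N(−d₂) = 0.732909
Put price V = K·e^{−rT}·N(−d₂) − S·N(−d₁) = 118.401545 − 57.501711 = 60.899834
ρ = −K·T·e^{−rT}·N(−d₂) = -348.005822

price = 60.899834
ρ = -348.005822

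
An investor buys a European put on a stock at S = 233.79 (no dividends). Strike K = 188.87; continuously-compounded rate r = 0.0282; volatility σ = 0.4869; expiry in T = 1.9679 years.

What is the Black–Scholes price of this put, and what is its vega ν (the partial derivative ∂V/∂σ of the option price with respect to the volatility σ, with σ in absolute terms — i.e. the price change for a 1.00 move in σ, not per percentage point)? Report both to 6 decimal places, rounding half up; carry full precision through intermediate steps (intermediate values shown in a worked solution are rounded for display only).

price = 31.589315
ν = 99.858224

σ√T = 0.4869·√1.9679 = 0.683032
d₁ = (ln(S/K) + (r+σ²/2)T) / (σ√T) = (ln(233.79/188.87) + (0.0282+0.4869²/2)·1.9679) / 0.683032 = (0.213364 + 0.288761) / 0.683032 = 0.735142
d₂ = d₁ − σ√T = 0.735142 − 0.683032 = 0.052110
e^{−rT} = e^{−0.0282·1.9679} = 0.946017
N(−d₁) = 0.231127,  N(−d₂) = 0.479221
Put price V = K·e^{−rT}·N(−d₂) − S·N(−d₁) = 85.624388 − 54.035073 = 31.589315
φ(d₁) = (1/√(2π))·e^{−d₁²/2} = 0.304478
ν = S·φ(d₁)·√T = 99.858224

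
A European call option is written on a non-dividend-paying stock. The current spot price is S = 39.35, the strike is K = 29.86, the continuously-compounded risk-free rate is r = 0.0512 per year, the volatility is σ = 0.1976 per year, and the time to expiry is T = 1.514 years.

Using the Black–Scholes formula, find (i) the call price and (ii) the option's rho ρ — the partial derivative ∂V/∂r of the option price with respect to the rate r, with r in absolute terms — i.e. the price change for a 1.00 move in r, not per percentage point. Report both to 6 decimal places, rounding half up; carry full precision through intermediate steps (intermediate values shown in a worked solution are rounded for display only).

price = 11.976630
ρ = 38.013163

σ√T = 0.1976·√1.514 = 0.243136
d₁ = (ln(S/K) + (r+σ²/2)T) / (σ√T) = (ln(39.35/29.86) + (0.0512+0.1976²/2)·1.514) / 0.243136 = (0.275976 + 0.107074) / 0.243136 = 1.575456
d₂ = d₁ − σ√T = 1.575456 − 0.243136 = 1.332320
e^{−rT} = e^{−0.0512·1.514} = 0.925411
N(d₁) = 0.942424,  N(d₂) = 0.908622
Call price V = S·N(d₁) − K·e^{−rT}·N(d₂) = 37.084400 − 25.107770 = 11.976630
ρ = K·T·e^{−rT}·N(d₂) = 38.013163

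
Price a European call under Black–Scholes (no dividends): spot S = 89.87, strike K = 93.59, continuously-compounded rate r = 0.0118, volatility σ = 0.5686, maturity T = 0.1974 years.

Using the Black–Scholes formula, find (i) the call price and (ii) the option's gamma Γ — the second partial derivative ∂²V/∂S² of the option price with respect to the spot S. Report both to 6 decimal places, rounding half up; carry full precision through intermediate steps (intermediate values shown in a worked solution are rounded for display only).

price = 7.562974
Γ = 0.017566

σ√T = 0.5686·√0.1974 = 0.252627
d₁ = (ln(S/K) + (r+σ²/2)T) / (σ√T) = (ln(89.87/93.59) + (0.0118+0.5686²/2)·0.1974) / 0.252627 = (-0.040559 + 0.034240) / 0.252627 = -0.025016
d₂ = d₁ − σ√T = -0.025016 − 0.252627 = -0.277643
e^{−rT} = e^{−0.0118·0.1974} = 0.997673
N(d₁) = 0.490021,  N(d₂) = 0.390643
Call price V = S·N(d₁) − K·e^{−rT}·N(d₂) = 44.038194 − 36.475221 = 7.562974
φ(d₁) = (1/√(2π))·e^{−d₁²/2} = 0.398817
Γ = φ(d₁) / (S·σ·√T) = 0.017566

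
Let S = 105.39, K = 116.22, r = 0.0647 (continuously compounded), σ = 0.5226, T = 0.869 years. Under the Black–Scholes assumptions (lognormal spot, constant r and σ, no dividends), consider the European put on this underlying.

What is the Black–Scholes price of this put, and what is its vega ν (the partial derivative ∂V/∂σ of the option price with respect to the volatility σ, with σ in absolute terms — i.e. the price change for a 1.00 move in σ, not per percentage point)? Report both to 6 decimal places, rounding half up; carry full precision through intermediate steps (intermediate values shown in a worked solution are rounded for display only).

price = 23.024607
ν = 38.706531

σ√T = 0.5226·√0.869 = 0.487169
d₁ = (ln(S/K) + (r+σ²/2)T) / (σ√T) = (ln(105.39/116.22) + (0.0647+0.5226²/2)·0.869) / 0.487169 = (-0.097817 + 0.174891) / 0.487169 = 0.158208
d₂ = d₁ − σ√T = 0.158208 − 0.487169 = -0.328961
e^{−rT} = e^{−0.0647·0.869} = 0.945327
N(−d₁) = 0.437147,  N(−d₂) = 0.628907
Put price V = K·e^{−rT}·N(−d₂) − S·N(−d₁) = 69.095491 − 46.070885 = 23.024607
φ(d₁) = (1/√(2π))·e^{−d₁²/2} = 0.393981
ν = S·φ(d₁)·√T = 38.706531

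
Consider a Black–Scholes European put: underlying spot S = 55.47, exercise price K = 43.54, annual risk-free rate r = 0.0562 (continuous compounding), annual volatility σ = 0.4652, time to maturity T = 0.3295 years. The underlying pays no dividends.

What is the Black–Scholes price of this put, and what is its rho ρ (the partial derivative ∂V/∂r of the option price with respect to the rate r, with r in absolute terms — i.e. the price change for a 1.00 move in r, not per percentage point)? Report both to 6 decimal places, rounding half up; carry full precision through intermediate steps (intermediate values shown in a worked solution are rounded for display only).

price = 1.126936
ρ = -2.812443

σ√T = 0.4652·√0.3295 = 0.267035
d₁ = (ln(S/K) + (r+σ²/2)T) / (σ√T) = (ln(55.47/43.54) + (0.0562+0.4652²/2)·0.3295) / 0.267035 = (0.242162 + 0.054172) / 0.267035 = 1.109721
d₂ = d₁ − σ√T = 1.109721 − 0.267035 = 0.842687
e^{−rT} = e^{−0.0562·0.3295} = 0.981653
N(−d₁) = 0.133560,  N(−d₂) = 0.199702
Put price V = K·e^{−rT}·N(−d₂) − S·N(−d₁) = 8.535486 − 7.408550 = 1.126936
ρ = −K·T·e^{−rT}·N(−d₂) = -2.812443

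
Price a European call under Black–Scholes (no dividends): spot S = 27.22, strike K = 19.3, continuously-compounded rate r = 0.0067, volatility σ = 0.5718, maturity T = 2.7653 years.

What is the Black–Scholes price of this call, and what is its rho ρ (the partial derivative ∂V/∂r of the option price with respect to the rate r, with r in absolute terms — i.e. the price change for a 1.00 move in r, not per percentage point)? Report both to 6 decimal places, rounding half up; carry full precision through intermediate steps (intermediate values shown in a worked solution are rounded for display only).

price = 13.127936
ρ = 24.226724

σ√T = 0.5718·√2.7653 = 0.950857
d₁ = (ln(S/K) + (r+σ²/2)T) / (σ√T) = (ln(27.22/19.3) + (0.0067+0.5718²/2)·2.7653) / 0.950857 = (0.343847 + 0.470592) / 0.950857 = 0.856531
d₂ = d₁ − σ√T = 0.856531 − 0.950857 = -0.094326
e^{−rT} = e^{−0.0067·2.7653} = 0.981643
N(d₁) = 0.804148,  N(d₂) = 0.462425
Call price V = S·N(d₁) − K·e^{−rT}·N(d₂) = 21.888910 − 8.760975 = 13.127936
ρ = K·T·e^{−rT}·N(d₂) = 24.226724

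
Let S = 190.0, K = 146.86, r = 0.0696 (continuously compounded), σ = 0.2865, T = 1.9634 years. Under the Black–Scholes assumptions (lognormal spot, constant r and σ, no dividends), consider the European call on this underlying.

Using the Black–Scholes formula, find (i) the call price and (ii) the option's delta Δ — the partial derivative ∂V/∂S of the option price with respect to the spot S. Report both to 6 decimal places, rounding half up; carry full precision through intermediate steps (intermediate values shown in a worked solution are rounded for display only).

σ√T = 0.2865·√1.9634 = 0.401448
d₁ = (ln(S/K) + (r+σ²/2)T) / (σ√T) = (ln(190.0/146.86) + (0.0696+0.2865²/2)·1.9634) / 0.401448 = (0.257544 + 0.217233) / 0.401448 = 1.182662
d₂ = d₁ − σ√T = 1.182662 − 0.401448 = 0.781215
e^{−rT} = e^{−0.0696·1.9634} = 0.872273
N(d₁) = 0.881528,  N(d₂) = 0.782662
Call price V = S·N(d₁) − K·e^{−rT}·N(d₂) = 167.490413 − 100.260576 = 67.229837
Δ = N(d₁) = 0.881528

price = 67.229837
Δ = 0.881528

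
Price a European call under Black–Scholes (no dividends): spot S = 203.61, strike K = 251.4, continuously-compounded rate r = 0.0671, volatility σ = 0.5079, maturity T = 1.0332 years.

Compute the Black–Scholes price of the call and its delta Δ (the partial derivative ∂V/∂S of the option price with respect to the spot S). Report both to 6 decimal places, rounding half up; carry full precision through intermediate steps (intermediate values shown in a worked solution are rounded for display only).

σ√T = 0.5079·√1.0332 = 0.516262
d₁ = (ln(S/K) + (r+σ²/2)T) / (σ√T) = (ln(203.61/251.4) + (0.0671+0.5079²/2)·1.0332) / 0.516262 = (-0.210839 + 0.202591) / 0.516262 = -0.015976
d₂ = d₁ − σ√T = -0.015976 − 0.516262 = -0.532238
e^{−rT} = e^{−0.0671·1.0332} = 0.933021
N(d₁) = 0.493627,  N(d₂) = 0.297280
Call price V = S·N(d₁) − K·e^{−rT}·N(d₂) = 100.507348 − 69.730540 = 30.776808
Δ = N(d₁) = 0.493627

price = 30.776808
Δ = 0.493627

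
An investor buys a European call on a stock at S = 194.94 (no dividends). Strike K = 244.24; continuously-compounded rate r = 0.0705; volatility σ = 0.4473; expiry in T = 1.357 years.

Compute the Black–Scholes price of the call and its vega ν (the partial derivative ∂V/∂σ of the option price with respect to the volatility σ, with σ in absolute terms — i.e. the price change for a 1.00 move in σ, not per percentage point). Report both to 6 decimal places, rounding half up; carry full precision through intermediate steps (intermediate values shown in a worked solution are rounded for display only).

price = 30.627680
ν = 90.588387

σ√T = 0.4473·√1.357 = 0.521061
d₁ = (ln(S/K) + (r+σ²/2)T) / (σ√T) = (ln(194.94/244.24) + (0.0705+0.4473²/2)·1.357) / 0.521061 = (-0.225460 + 0.231421) / 0.521061 = 0.011441
d₂ = d₁ − σ√T = 0.011441 − 0.521061 = -0.509620
e^{−rT} = e^{−0.0705·1.357} = 0.908765
N(d₁) = 0.504564,  N(d₂) = 0.305159
Call price V = S·N(d₁) − K·e^{−rT}·N(d₂) = 98.359737 − 67.732057 = 30.627680
φ(d₁) = (1/√(2π))·e^{−d₁²/2} = 0.398916
ν = S·φ(d₁)·√T = 90.588387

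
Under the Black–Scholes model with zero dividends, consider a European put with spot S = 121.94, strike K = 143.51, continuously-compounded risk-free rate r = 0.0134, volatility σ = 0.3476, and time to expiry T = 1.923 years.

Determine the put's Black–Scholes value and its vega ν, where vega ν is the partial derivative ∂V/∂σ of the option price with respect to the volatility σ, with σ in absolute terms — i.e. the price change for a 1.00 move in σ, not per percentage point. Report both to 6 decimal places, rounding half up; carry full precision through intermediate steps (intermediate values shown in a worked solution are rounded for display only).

price = 34.870650
ν = 67.396347

σ√T = 0.3476·√1.923 = 0.482025
d₁ = (ln(S/K) + (r+σ²/2)T) / (σ√T) = (ln(121.94/143.51) + (0.0134+0.3476²/2)·1.923) / 0.482025 = (-0.162876 + 0.141942) / 0.482025 = -0.043428
d₂ = d₁ − σ√T = -0.043428 − 0.482025 = -0.525453
e^{−rT} = e^{−0.0134·1.923} = 0.974561
N(−d₁) = 0.517320,  N(−d₂) = 0.700366
Put price V = K·e^{−rT}·N(−d₂) − S·N(−d₁) = 97.952635 − 63.081985 = 34.870650
φ(d₁) = (1/√(2π))·e^{−d₁²/2} = 0.398566
ν = S·φ(d₁)·√T = 67.396347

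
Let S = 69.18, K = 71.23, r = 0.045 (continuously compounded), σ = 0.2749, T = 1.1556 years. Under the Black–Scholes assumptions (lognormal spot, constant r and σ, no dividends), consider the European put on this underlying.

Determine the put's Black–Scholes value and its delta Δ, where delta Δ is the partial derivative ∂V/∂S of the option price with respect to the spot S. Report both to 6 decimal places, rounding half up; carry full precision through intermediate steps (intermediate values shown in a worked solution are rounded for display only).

price = 7.278685
Δ = -0.411025

σ√T = 0.2749·√1.1556 = 0.295514
d₁ = (ln(S/K) + (r+σ²/2)T) / (σ√T) = (ln(69.18/71.23) + (0.045+0.2749²/2)·1.1556) / 0.295514 = (-0.029202 + 0.095666) / 0.295514 = 0.224910
d₂ = d₁ − σ√T = 0.224910 − 0.295514 = -0.070604
e^{−rT} = e^{−0.045·1.1556} = 0.949327
N(−d₁) = 0.411025,  N(−d₂) = 0.528144
Put price V = K·e^{−rT}·N(−d₂) − S·N(−d₁) = 35.713374 − 28.434689 = 7.278685
Δ = −N(−d₁) = -0.411025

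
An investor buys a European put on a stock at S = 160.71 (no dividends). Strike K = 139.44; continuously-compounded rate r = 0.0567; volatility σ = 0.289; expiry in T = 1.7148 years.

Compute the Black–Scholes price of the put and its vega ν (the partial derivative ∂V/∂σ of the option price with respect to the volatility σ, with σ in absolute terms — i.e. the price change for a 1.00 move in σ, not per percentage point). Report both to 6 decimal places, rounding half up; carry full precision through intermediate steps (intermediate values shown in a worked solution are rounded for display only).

price = 8.553063
ν = 59.923470

σ√T = 0.289·√1.7148 = 0.378447
d₁ = (ln(S/K) + (r+σ²/2)T) / (σ√T) = (ln(160.71/139.44) + (0.0567+0.289²/2)·1.7148) / 0.378447 = (0.141967 + 0.168840) / 0.378447 = 0.821271
d₂ = d₁ − σ√T = 0.821271 − 0.378447 = 0.442824
e^{−rT} = e^{−0.0567·1.7148} = 0.907348
N(−d₁) = 0.205746,  N(−d₂) = 0.328946
Put price V = K·e^{−rT}·N(−d₂) − S·N(−d₁) = 41.618500 − 33.065438 = 8.553063
φ(d₁) = (1/√(2π))·e^{−d₁²/2} = 0.284739
ν = S·φ(d₁)·√T = 59.923470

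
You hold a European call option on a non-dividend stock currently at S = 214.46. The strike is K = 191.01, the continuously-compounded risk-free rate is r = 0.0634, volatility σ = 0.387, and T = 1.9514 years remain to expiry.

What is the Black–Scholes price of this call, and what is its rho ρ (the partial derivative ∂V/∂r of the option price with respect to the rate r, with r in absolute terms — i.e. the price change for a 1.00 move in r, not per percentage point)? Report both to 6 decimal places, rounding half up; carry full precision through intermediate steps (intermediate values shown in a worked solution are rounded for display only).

price = 67.493636
ρ = 187.265803

σ√T = 0.387·√1.9514 = 0.540610
d₁ = (ln(S/K) + (r+σ²/2)T) / (σ√T) = (ln(214.46/191.01) + (0.0634+0.387²/2)·1.9514) / 0.540610 = (0.115797 + 0.269848) / 0.540610 = 0.713353
d₂ = d₁ − σ√T = 0.713353 − 0.540610 = 0.172743
e^{−rT} = e^{−0.0634·1.9514} = 0.883628
N(d₁) = 0.762186,  N(d₂) = 0.568573
Call price V = S·N(d₁) − K·e^{−rT}·N(d₂) = 163.458483 − 95.964847 = 67.493636
ρ = K·T·e^{−rT}·N(d₂) = 187.265803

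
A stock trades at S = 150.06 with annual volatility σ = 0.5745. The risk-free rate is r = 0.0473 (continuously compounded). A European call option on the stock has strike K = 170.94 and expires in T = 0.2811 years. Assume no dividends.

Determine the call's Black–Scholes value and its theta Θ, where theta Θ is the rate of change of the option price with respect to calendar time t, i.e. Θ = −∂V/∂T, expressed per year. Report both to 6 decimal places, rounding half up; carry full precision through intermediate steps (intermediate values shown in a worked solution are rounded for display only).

σ√T = 0.5745·√0.2811 = 0.304593
d₁ = (ln(S/K) + (r+σ²/2)T) / (σ√T) = (ln(150.06/170.94) + (0.0473+0.5745²/2)·0.2811) / 0.304593 = (-0.130277 + 0.059685) / 0.304593 = -0.231761
d₂ = d₁ − σ√T = -0.231761 − 0.304593 = -0.536354
e^{−rT} = e^{−0.0473·0.2811} = 0.986792
N(d₁) = 0.408362,  N(d₂) = 0.295857
Call price V = S·N(d₁) − K·e^{−rT}·N(d₂) = 61.278786 − 49.905797 = 11.372989
φ(d₁) = (1/√(2π))·e^{−d₁²/2} = 0.388371
Θ = −S·φ(d₁)·σ/(2√T) − r·K·e^{−rT}·N(d₂) = −31.574827 − 2.360544 = -33.935371

price = 11.372989
Θ = -33.935371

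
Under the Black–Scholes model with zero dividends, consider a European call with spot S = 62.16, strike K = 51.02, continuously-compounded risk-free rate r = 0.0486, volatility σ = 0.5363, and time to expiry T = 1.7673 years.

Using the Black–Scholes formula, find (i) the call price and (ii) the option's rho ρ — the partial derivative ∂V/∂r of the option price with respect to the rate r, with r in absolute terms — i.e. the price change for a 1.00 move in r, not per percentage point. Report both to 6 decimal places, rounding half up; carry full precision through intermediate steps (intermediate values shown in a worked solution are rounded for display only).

price = 23.970790
ρ = 42.726256

σ√T = 0.5363·√1.7673 = 0.712956
d₁ = (ln(S/K) + (r+σ²/2)T) / (σ√T) = (ln(62.16/51.02) + (0.0486+0.5363²/2)·1.7673) / 0.712956 = (0.197494 + 0.340044) / 0.712956 = 0.753957
d₂ = d₁ − σ√T = 0.753957 − 0.712956 = 0.041000
e^{−rT} = e^{−0.0486·1.7673} = 0.917694
N(d₁) = 0.774562,  N(d₂) = 0.516352
Call price V = S·N(d₁) − K·e^{−rT}·N(d₂) = 48.146796 − 24.176006 = 23.970790
ρ = K·T·e^{−rT}·N(d₂) = 42.726256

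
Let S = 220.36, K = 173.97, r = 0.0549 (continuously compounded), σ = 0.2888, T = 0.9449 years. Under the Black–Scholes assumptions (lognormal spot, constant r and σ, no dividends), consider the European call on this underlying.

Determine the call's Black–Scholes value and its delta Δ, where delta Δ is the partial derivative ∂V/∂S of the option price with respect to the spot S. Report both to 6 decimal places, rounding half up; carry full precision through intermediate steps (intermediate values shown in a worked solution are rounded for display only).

price = 59.397102
Δ = 0.878428

σ√T = 0.2888·√0.9449 = 0.280731
d₁ = (ln(S/K) + (r+σ²/2)T) / (σ√T) = (ln(220.36/173.97) + (0.0549+0.2888²/2)·0.9449) / 0.280731 = (0.236380 + 0.091280) / 0.280731 = 1.167166
d₂ = d₁ − σ√T = 1.167166 − 0.280731 = 0.886436
e^{−rT} = e^{−0.0549·0.9449} = 0.949448
N(d₁) = 0.878428,  N(d₂) = 0.812309
Call price V = S·N(d₁) − K·e^{−rT}·N(d₂) = 193.570487 − 134.173385 = 59.397102
Δ = N(d₁) = 0.878428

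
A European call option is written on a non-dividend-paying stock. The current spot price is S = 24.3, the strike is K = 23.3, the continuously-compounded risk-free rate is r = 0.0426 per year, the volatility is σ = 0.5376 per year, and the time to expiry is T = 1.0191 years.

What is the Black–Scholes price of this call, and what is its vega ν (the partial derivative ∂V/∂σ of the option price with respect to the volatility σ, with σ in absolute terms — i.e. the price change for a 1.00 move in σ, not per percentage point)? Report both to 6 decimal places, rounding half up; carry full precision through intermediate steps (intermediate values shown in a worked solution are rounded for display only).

σ√T = 0.5376·√1.0191 = 0.542710
d₁ = (ln(S/K) + (r+σ²/2)T) / (σ√T) = (ln(24.3/23.3) + (0.0426+0.5376²/2)·1.0191) / 0.542710 = (0.042023 + 0.190681) / 0.542710 = 0.428781
d₂ = d₁ − σ√T = 0.428781 − 0.542710 = -0.113929
e^{−rT} = e^{−0.0426·1.0191} = 0.957515
N(d₁) = 0.665959,  N(d₂) = 0.454647
Call price V = S·N(d₁) − K·e^{−rT}·N(d₂) = 16.182796 − 10.143224 = 6.039572
φ(d₁) = (1/√(2π))·e^{−d₁²/2} = 0.363904
ν = S·φ(d₁)·√T = 8.926918

price = 6.039572
ν = 8.926918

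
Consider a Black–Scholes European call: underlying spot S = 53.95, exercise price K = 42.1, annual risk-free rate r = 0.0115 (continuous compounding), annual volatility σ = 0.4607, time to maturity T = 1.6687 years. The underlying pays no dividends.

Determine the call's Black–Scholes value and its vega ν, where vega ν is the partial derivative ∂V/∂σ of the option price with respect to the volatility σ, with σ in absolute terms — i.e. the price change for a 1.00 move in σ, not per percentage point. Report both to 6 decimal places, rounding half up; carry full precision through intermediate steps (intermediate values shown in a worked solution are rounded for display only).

price = 18.532000
ν = 21.041097

σ√T = 0.4607·√1.6687 = 0.595124
d₁ = (ln(S/K) + (r+σ²/2)T) / (σ√T) = (ln(53.95/42.1) + (0.0115+0.4607²/2)·1.6687) / 0.595124 = (0.248010 + 0.196276) / 0.595124 = 0.746544
d₂ = d₁ − σ√T = 0.746544 − 0.595124 = 0.151420
e^{−rT} = e^{−0.0115·1.6687} = 0.980993
N(d₁) = 0.772331,  N(d₂) = 0.560178
Call price V = S·N(d₁) − K·e^{−rT}·N(d₂) = 41.667236 − 23.135236 = 18.532000
φ(d₁) = (1/√(2π))·e^{−d₁²/2} = 0.301917
ν = S·φ(d₁)·√T = 21.041097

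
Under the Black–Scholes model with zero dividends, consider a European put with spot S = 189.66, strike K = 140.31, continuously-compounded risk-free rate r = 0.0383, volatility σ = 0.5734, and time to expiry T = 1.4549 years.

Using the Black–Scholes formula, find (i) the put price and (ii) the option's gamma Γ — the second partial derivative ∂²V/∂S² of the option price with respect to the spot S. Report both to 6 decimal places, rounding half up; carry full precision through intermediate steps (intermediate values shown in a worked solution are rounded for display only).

σ√T = 0.5734·√1.4549 = 0.691631
d₁ = (ln(S/K) + (r+σ²/2)T) / (σ√T) = (ln(189.66/140.31) + (0.0383+0.5734²/2)·1.4549) / 0.691631 = (0.301379 + 0.294899) / 0.691631 = 0.862133
d₂ = d₁ − σ√T = 0.862133 − 0.691631 = 0.170503
e^{−rT} = e^{−0.0383·1.4549} = 0.945801
N(−d₁) = 0.194307,  N(−d₂) = 0.432307
Put price V = K·e^{−rT}·N(−d₂) − S·N(−d₁) = 57.369525 − 36.852277 = 20.517248
φ(d₁) = (1/√(2π))·e^{−d₁²/2} = 0.275112
Γ = φ(d₁) / (S·σ·√T) = 0.002097

price = 20.517248
Γ = 0.002097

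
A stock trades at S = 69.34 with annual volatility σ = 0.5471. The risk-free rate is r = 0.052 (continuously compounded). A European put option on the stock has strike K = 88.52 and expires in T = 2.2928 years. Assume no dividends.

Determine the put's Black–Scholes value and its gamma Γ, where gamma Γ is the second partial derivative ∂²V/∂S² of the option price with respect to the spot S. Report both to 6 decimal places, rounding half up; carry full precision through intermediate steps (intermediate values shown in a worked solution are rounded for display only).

σ√T = 0.5471·√2.2928 = 0.828419
d₁ = (ln(S/K) + (r+σ²/2)T) / (σ√T) = (ln(69.34/88.52) + (0.052+0.5471²/2)·2.2928) / 0.828419 = (-0.244207 + 0.462364) / 0.828419 = 0.263342
d₂ = d₁ − σ√T = 0.263342 − 0.828419 = -0.565076
e^{−rT} = e^{−0.052·2.2928} = 0.887608
N(−d₁) = 0.396143,  N(−d₂) = 0.713989
Put price V = K·e^{−rT}·N(−d₂) − S·N(−d₁) = 56.098846 − 27.468582 = 28.630264
φ(d₁) = (1/√(2π))·e^{−d₁²/2} = 0.385346
Γ = φ(d₁) / (S·σ·√T) = 0.006708

price = 28.630264
Γ = 0.006708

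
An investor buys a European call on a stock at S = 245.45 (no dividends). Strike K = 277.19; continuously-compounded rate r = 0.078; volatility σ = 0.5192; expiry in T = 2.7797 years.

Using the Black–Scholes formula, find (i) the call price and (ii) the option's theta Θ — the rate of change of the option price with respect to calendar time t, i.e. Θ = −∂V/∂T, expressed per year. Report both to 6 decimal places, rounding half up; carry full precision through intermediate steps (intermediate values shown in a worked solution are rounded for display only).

σ√T = 0.5192·√2.7797 = 0.865633
d₁ = (ln(S/K) + (r+σ²/2)T) / (σ√T) = (ln(245.45/277.19) + (0.078+0.5192²/2)·2.7797) / 0.865633 = (-0.121610 + 0.591477) / 0.865633 = 0.542801
d₂ = d₁ − σ√T = 0.542801 − 0.865633 = -0.322831
e^{−rT} = e^{−0.078·2.7797} = 0.805078
N(d₁) = 0.706367,  N(d₂) = 0.373412
Call price V = S·N(d₁) − K·e^{−rT}·N(d₂) = 173.377714 − 83.330312 = 90.047401
φ(d₁) = (1/√(2π))·e^{−d₁²/2} = 0.344295
Θ = −S·φ(d₁)·σ/(2√T) − r·K·e^{−rT}·N(d₂) = −13.158307 − 6.499764 = -19.658071

price = 90.047401
Θ = -19.658071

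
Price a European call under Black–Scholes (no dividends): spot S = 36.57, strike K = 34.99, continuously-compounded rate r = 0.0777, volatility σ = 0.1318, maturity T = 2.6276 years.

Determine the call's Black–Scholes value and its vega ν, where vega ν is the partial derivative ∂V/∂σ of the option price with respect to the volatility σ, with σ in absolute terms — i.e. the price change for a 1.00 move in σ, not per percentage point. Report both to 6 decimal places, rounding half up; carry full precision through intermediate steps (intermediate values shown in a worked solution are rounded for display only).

price = 8.458092
ν = 10.569069

σ√T = 0.1318·√2.6276 = 0.213646
d₁ = (ln(S/K) + (r+σ²/2)T) / (σ√T) = (ln(36.57/34.99) + (0.0777+0.1318²/2)·2.6276) / 0.213646 = (0.044166 + 0.226987) / 0.213646 = 1.269168
d₂ = d₁ − σ√T = 1.269168 − 0.213646 = 1.055522
e^{−rT} = e^{−0.0777·2.6276} = 0.815328
N(d₁) = 0.897809,  N(d₂) = 0.854407
Call price V = S·N(d₁) − K·e^{−rT}·N(d₂) = 32.832889 − 24.374797 = 8.458092
φ(d₁) = (1/√(2π))·e^{−d₁²/2} = 0.178292
ν = S·φ(d₁)·√T = 10.569069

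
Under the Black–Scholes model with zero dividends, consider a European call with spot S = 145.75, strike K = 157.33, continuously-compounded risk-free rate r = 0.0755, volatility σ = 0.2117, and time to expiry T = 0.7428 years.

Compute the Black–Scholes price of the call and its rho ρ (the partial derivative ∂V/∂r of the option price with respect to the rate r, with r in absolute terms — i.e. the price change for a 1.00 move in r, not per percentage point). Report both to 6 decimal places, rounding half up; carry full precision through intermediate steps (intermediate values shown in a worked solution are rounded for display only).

price = 9.270018
ρ = 46.363756

σ√T = 0.2117·√0.7428 = 0.182455
d₁ = (ln(S/K) + (r+σ²/2)T) / (σ√T) = (ln(145.75/157.33) + (0.0755+0.2117²/2)·0.7428) / 0.182455 = (-0.076453 + 0.072726) / 0.182455 = -0.020423
d₂ = d₁ − σ√T = -0.020423 − 0.182455 = -0.202878
e^{−rT} = e^{−0.0755·0.7428} = 0.945462
N(d₁) = 0.491853,  N(d₂) = 0.419615
Call price V = S·N(d₁) − K·e^{−rT}·N(d₂) = 71.687569 − 62.417550 = 9.270018
ρ = K·T·e^{−rT}·N(d₂) = 46.363756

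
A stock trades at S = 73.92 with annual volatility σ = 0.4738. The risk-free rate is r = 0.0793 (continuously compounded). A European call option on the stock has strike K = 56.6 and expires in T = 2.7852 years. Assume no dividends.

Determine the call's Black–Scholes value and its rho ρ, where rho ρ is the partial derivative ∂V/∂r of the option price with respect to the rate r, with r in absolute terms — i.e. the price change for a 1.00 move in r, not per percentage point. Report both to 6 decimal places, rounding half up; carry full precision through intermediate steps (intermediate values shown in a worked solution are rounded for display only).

σ√T = 0.4738·√2.7852 = 0.790721
d₁ = (ln(S/K) + (r+σ²/2)T) / (σ√T) = (ln(73.92/56.6) + (0.0793+0.4738²/2)·2.7852) / 0.790721 = (0.266974 + 0.533486) / 0.790721 = 1.012317
d₂ = d₁ − σ√T = 1.012317 − 0.790721 = 0.221596
e^{−rT} = e^{−0.0793·2.7852} = 0.801824
N(d₁) = 0.844307,  N(d₂) = 0.587686
Call price V = S·N(d₁) − K·e^{−rT}·N(d₂) = 62.411162 − 26.671088 = 35.740075
ρ = K·T·e^{−rT}·N(d₂) = 74.284314

price = 35.740075
ρ = 74.284314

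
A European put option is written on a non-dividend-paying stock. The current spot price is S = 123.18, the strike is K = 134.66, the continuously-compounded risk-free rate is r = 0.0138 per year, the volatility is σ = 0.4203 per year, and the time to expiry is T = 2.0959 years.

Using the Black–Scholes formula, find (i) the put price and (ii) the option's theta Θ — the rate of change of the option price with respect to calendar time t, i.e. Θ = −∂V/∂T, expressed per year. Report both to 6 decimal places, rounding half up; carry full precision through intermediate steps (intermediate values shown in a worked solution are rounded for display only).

price = 34.324265
Θ = -5.799220

σ√T = 0.4203·√2.0959 = 0.608478
d₁ = (ln(S/K) + (r+σ²/2)T) / (σ√T) = (ln(123.18/134.66) + (0.0138+0.4203²/2)·2.0959) / 0.608478 = (-0.089106 + 0.214046) / 0.608478 = 0.205331
d₂ = d₁ − σ√T = 0.205331 − 0.608478 = -0.403146
e^{−rT} = e^{−0.0138·2.0959} = 0.971491
N(−d₁) = 0.418657,  N(−d₂) = 0.656580
Put price V = K·e^{−rT}·N(−d₂) − S·N(−d₁) = 85.894385 − 51.570120 = 34.324265
φ(d₁) = (1/√(2π))·e^{−d₁²/2} = 0.390620
Θ = −S·φ(d₁)·σ/(2√T) + r·K·e^{−rT}·N(−d₂) = −6.984563 + 1.185343 = -5.799220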